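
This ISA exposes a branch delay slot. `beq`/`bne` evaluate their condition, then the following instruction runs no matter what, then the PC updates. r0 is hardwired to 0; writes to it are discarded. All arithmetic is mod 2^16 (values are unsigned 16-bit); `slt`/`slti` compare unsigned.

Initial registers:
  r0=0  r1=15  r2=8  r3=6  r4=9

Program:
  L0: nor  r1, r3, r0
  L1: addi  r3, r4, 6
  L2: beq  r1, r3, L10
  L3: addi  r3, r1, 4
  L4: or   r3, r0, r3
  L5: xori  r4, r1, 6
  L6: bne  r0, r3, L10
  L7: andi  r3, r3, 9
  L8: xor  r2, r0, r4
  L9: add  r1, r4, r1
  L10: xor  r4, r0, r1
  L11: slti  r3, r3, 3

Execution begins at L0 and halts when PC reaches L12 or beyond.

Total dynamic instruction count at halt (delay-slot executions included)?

#0 nor  r1, r3, r0 ; 0/65529/8/6/9
#1 addi  r3, r4, 6 ; 0/65529/8/15/9
#2 beq  r1, r3, L10 ; 0/65529/8/15/9 ; →fallthru
#3 addi  r3, r1, 4 ; 0/65529/8/65533/9
#4 or   r3, r0, r3 ; 0/65529/8/65533/9
#5 xori  r4, r1, 6 ; 0/65529/8/65533/65535
#6 bne  r0, r3, L10 ; 0/65529/8/65533/65535 ; →target
#7 andi  r3, r3, 9 ; 0/65529/8/9/65535
#10 xor  r4, r0, r1 ; 0/65529/8/9/65529
#11 slti  r3, r3, 3 ; 0/65529/8/0/65529

10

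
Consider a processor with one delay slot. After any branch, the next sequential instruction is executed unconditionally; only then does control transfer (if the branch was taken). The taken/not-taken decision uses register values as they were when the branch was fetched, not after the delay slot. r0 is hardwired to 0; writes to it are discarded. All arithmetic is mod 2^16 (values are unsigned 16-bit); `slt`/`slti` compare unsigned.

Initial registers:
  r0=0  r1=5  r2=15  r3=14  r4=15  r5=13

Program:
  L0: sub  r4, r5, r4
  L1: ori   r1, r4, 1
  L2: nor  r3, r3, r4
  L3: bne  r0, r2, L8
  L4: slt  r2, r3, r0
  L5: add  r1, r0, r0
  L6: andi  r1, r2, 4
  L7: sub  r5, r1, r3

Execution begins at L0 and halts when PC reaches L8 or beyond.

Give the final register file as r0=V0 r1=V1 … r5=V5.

  step pc=0: sub  r4, r5, r4  regs=(0,5,15,14,65534,13)
  step pc=1: ori   r1, r4, 1  regs=(0,65535,15,14,65534,13)
  step pc=2: nor  r3, r3, r4  regs=(0,65535,15,1,65534,13)
  step pc=3: bne  r0, r2, L8  cond=T  regs=(0,65535,15,1,65534,13)
  step pc=4: slt  r2, r3, r0  regs=(0,65535,0,1,65534,13)

r0=0 r1=65535 r2=0 r3=1 r4=65534 r5=13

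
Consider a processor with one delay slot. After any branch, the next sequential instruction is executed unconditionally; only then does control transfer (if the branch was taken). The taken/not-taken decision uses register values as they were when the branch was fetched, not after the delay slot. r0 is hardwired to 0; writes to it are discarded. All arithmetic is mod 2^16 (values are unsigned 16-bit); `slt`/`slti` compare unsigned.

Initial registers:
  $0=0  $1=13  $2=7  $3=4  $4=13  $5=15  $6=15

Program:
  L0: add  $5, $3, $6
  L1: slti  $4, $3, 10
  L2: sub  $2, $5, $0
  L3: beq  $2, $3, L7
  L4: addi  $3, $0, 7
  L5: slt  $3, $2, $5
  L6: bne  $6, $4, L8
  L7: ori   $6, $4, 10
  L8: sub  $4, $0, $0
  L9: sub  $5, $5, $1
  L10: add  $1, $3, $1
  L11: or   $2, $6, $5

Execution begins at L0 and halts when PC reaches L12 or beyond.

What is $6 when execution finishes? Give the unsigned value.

11

#0 add  $5, $3, $6 ; 0/13/7/4/13/19/15
#1 slti  $4, $3, 10 ; 0/13/7/4/1/19/15
#2 sub  $2, $5, $0 ; 0/13/19/4/1/19/15
#3 beq  $2, $3, L7 ; 0/13/19/4/1/19/15 ; →fallthru
#4 addi  $3, $0, 7 ; 0/13/19/7/1/19/15
#5 slt  $3, $2, $5 ; 0/13/19/0/1/19/15
#6 bne  $6, $4, L8 ; 0/13/19/0/1/19/15 ; →target
#7 ori   $6, $4, 10 ; 0/13/19/0/1/19/11
#8 sub  $4, $0, $0 ; 0/13/19/0/0/19/11
#9 sub  $5, $5, $1 ; 0/13/19/0/0/6/11
#10 add  $1, $3, $1 ; 0/13/19/0/0/6/11
#11 or   $2, $6, $5 ; 0/13/15/0/0/6/11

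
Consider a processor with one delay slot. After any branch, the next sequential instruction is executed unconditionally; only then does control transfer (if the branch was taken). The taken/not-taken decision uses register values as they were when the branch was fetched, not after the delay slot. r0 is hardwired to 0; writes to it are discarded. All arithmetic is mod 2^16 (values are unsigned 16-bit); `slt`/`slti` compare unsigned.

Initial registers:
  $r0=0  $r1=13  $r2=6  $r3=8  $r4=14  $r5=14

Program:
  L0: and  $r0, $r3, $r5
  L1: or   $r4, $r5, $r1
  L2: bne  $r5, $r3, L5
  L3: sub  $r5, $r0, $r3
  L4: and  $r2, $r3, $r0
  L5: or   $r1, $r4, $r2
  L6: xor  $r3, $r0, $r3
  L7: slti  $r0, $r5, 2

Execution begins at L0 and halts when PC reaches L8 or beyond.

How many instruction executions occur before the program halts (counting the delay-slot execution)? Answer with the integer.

[0] and  $r0, $r3, $r5  →  {$r0:0, $r1:13, $r2:6, $r3:8, $r4:14, $r5:14}
[1] or   $r4, $r5, $r1  →  {$r0:0, $r1:13, $r2:6, $r3:8, $r4:15, $r5:14}
[2] bne  $r5, $r3, L5  →  {$r0:0, $r1:13, $r2:6, $r3:8, $r4:15, $r5:14}  ⟨branch taken⟩
[3] sub  $r5, $r0, $r3  →  {$r0:0, $r1:13, $r2:6, $r3:8, $r4:15, $r5:65528}
[5] or   $r1, $r4, $r2  →  {$r0:0, $r1:15, $r2:6, $r3:8, $r4:15, $r5:65528}
[6] xor  $r3, $r0, $r3  →  {$r0:0, $r1:15, $r2:6, $r3:8, $r4:15, $r5:65528}
[7] slti  $r0, $r5, 2  →  {$r0:0, $r1:15, $r2:6, $r3:8, $r4:15, $r5:65528}

7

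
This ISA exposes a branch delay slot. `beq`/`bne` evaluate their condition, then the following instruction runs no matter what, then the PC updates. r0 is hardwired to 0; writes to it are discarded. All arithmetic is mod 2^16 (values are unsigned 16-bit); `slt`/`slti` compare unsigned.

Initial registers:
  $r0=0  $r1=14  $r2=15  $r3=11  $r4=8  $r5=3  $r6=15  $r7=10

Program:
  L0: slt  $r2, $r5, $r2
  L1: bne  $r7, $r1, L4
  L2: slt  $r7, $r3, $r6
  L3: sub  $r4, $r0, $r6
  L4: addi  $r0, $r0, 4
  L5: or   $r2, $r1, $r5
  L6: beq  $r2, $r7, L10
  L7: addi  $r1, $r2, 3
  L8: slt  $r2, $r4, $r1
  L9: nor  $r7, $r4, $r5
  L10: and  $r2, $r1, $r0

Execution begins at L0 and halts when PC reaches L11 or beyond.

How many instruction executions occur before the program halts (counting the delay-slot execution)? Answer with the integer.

  step pc=0: slt  $r2, $r5, $r2  regs=(0,14,1,11,8,3,15,10)
  step pc=1: bne  $r7, $r1, L4  cond=T  regs=(0,14,1,11,8,3,15,10)
  step pc=2: slt  $r7, $r3, $r6  regs=(0,14,1,11,8,3,15,1)
  step pc=4: addi  $r0, $r0, 4  regs=(0,14,1,11,8,3,15,1)
  step pc=5: or   $r2, $r1, $r5  regs=(0,14,15,11,8,3,15,1)
  step pc=6: beq  $r2, $r7, L10  cond=F  regs=(0,14,15,11,8,3,15,1)
  step pc=7: addi  $r1, $r2, 3  regs=(0,18,15,11,8,3,15,1)
  step pc=8: slt  $r2, $r4, $r1  regs=(0,18,1,11,8,3,15,1)
  step pc=9: nor  $r7, $r4, $r5  regs=(0,18,1,11,8,3,15,65524)
  step pc=10: and  $r2, $r1, $r0  regs=(0,18,0,11,8,3,15,65524)

10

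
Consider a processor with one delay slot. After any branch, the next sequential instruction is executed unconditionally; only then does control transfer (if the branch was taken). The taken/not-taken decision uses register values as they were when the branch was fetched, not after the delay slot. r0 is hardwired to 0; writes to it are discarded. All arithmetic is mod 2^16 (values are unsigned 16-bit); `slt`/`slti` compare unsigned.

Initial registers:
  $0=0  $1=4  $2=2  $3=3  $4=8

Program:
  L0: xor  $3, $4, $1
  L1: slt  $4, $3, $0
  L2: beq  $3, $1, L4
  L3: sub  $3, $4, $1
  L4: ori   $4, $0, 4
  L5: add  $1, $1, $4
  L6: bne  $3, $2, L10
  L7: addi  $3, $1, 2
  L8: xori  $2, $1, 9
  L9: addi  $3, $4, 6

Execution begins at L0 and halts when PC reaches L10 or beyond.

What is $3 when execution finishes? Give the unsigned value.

10

  step pc=0: xor  $3, $4, $1  regs=(0,4,2,12,8)
  step pc=1: slt  $4, $3, $0  regs=(0,4,2,12,0)
  step pc=2: beq  $3, $1, L4  cond=F  regs=(0,4,2,12,0)
  step pc=3: sub  $3, $4, $1  regs=(0,4,2,65532,0)
  step pc=4: ori   $4, $0, 4  regs=(0,4,2,65532,4)
  step pc=5: add  $1, $1, $4  regs=(0,8,2,65532,4)
  step pc=6: bne  $3, $2, L10  cond=T  regs=(0,8,2,65532,4)
  step pc=7: addi  $3, $1, 2  regs=(0,8,2,10,4)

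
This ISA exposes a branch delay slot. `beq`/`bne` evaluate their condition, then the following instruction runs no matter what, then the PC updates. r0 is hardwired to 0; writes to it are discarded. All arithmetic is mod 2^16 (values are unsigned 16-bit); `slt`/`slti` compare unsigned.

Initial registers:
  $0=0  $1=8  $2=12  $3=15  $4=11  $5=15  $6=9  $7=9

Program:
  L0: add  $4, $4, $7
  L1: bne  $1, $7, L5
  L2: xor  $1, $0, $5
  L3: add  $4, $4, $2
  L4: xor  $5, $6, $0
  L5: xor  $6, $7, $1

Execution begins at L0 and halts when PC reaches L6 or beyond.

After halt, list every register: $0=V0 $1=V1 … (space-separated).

$0=0 $1=15 $2=12 $3=15 $4=20 $5=15 $6=6 $7=9

PC=0  add  $4, $4, $7        | $0=0 $1=8 $2=12 $3=15 $4=20 $5=15 $6=9 $7=9
PC=1  bne  $1, $7, L5        | $0=0 $1=8 $2=12 $3=15 $4=20 $5=15 $6=9 $7=9  [TAKEN]
PC=2  xor  $1, $0, $5        | $0=0 $1=15 $2=12 $3=15 $4=20 $5=15 $6=9 $7=9
PC=5  xor  $6, $7, $1        | $0=0 $1=15 $2=12 $3=15 $4=20 $5=15 $6=6 $7=9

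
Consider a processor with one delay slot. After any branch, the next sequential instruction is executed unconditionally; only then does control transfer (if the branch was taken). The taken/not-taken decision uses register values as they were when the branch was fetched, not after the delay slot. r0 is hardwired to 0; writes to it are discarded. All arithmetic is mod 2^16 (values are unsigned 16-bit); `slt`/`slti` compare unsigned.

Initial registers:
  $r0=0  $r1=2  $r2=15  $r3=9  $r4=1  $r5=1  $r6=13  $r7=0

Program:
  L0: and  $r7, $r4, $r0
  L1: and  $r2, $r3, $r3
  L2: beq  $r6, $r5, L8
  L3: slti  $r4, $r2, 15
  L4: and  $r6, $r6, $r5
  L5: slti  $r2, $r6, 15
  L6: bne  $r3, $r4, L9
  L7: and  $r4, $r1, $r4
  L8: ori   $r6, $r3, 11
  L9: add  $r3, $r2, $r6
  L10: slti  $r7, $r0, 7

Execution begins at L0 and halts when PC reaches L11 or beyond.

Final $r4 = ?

[0] and  $r7, $r4, $r0  →  {$r0:0, $r1:2, $r2:15, $r3:9, $r4:1, $r5:1, $r6:13, $r7:0}
[1] and  $r2, $r3, $r3  →  {$r0:0, $r1:2, $r2:9, $r3:9, $r4:1, $r5:1, $r6:13, $r7:0}
[2] beq  $r6, $r5, L8  →  {$r0:0, $r1:2, $r2:9, $r3:9, $r4:1, $r5:1, $r6:13, $r7:0}  ⟨branch fallthrough⟩
[3] slti  $r4, $r2, 15  →  {$r0:0, $r1:2, $r2:9, $r3:9, $r4:1, $r5:1, $r6:13, $r7:0}
[4] and  $r6, $r6, $r5  →  {$r0:0, $r1:2, $r2:9, $r3:9, $r4:1, $r5:1, $r6:1, $r7:0}
[5] slti  $r2, $r6, 15  →  {$r0:0, $r1:2, $r2:1, $r3:9, $r4:1, $r5:1, $r6:1, $r7:0}
[6] bne  $r3, $r4, L9  →  {$r0:0, $r1:2, $r2:1, $r3:9, $r4:1, $r5:1, $r6:1, $r7:0}  ⟨branch taken⟩
[7] and  $r4, $r1, $r4  →  {$r0:0, $r1:2, $r2:1, $r3:9, $r4:0, $r5:1, $r6:1, $r7:0}
[9] add  $r3, $r2, $r6  →  {$r0:0, $r1:2, $r2:1, $r3:2, $r4:0, $r5:1, $r6:1, $r7:0}
[10] slti  $r7, $r0, 7  →  {$r0:0, $r1:2, $r2:1, $r3:2, $r4:0, $r5:1, $r6:1, $r7:1}

0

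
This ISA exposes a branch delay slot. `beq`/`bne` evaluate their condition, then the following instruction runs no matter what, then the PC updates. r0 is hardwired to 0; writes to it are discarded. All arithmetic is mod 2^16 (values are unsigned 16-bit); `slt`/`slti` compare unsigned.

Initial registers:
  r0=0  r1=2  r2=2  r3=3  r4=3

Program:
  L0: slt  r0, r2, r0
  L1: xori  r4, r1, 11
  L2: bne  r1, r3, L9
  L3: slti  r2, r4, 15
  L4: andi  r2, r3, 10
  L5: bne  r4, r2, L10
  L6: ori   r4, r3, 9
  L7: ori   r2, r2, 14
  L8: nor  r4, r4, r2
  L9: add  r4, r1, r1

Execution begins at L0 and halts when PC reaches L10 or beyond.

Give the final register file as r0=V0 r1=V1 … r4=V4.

  step pc=0: slt  r0, r2, r0  regs=(0,2,2,3,3)
  step pc=1: xori  r4, r1, 11  regs=(0,2,2,3,9)
  step pc=2: bne  r1, r3, L9  cond=T  regs=(0,2,2,3,9)
  step pc=3: slti  r2, r4, 15  regs=(0,2,1,3,9)
  step pc=9: add  r4, r1, r1  regs=(0,2,1,3,4)

r0=0 r1=2 r2=1 r3=3 r4=4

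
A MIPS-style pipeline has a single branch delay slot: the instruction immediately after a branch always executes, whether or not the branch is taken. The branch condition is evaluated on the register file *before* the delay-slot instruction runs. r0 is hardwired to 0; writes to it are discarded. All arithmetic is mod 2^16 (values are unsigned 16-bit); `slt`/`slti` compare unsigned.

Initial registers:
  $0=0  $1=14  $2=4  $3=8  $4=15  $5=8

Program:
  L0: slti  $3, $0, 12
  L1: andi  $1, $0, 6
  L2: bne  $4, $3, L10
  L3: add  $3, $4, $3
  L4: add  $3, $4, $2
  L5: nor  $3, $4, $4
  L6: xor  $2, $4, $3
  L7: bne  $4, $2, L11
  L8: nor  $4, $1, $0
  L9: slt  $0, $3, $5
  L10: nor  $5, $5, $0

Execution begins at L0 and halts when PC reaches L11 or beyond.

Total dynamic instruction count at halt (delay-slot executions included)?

5

PC=0  slti  $3, $0, 12       | $0=0 $1=14 $2=4 $3=1 $4=15 $5=8
PC=1  andi  $1, $0, 6        | $0=0 $1=0 $2=4 $3=1 $4=15 $5=8
PC=2  bne  $4, $3, L10       | $0=0 $1=0 $2=4 $3=1 $4=15 $5=8  [TAKEN]
PC=3  add  $3, $4, $3        | $0=0 $1=0 $2=4 $3=16 $4=15 $5=8
PC=10 nor  $5, $5, $0        | $0=0 $1=0 $2=4 $3=16 $4=15 $5=65527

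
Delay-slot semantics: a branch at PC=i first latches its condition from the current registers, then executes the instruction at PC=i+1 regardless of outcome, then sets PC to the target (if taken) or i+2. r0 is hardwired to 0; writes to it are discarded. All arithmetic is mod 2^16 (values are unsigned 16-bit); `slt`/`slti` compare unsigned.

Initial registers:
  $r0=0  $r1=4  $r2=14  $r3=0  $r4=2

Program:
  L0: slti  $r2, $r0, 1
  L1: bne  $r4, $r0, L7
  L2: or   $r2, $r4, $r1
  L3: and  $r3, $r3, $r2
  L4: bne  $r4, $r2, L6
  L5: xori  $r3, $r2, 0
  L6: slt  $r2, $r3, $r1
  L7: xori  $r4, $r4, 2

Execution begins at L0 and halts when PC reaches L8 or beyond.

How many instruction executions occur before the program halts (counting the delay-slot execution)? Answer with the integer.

4

[0] slti  $r2, $r0, 1  →  {$r0:0, $r1:4, $r2:1, $r3:0, $r4:2}
[1] bne  $r4, $r0, L7  →  {$r0:0, $r1:4, $r2:1, $r3:0, $r4:2}  ⟨branch taken⟩
[2] or   $r2, $r4, $r1  →  {$r0:0, $r1:4, $r2:6, $r3:0, $r4:2}
[7] xori  $r4, $r4, 2  →  {$r0:0, $r1:4, $r2:6, $r3:0, $r4:0}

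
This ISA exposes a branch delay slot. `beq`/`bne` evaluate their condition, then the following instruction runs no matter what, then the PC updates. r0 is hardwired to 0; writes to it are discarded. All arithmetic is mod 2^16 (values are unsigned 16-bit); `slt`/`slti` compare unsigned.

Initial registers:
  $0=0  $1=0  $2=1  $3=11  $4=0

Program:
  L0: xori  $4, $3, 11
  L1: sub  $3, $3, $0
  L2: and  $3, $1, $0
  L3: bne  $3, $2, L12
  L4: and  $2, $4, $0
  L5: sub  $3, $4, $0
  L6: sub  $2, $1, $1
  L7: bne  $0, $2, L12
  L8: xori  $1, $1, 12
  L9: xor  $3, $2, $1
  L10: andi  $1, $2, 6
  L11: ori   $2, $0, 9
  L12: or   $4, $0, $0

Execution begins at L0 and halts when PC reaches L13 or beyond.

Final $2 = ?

0

[0] xori  $4, $3, 11  →  {$0:0, $1:0, $2:1, $3:11, $4:0}
[1] sub  $3, $3, $0  →  {$0:0, $1:0, $2:1, $3:11, $4:0}
[2] and  $3, $1, $0  →  {$0:0, $1:0, $2:1, $3:0, $4:0}
[3] bne  $3, $2, L12  →  {$0:0, $1:0, $2:1, $3:0, $4:0}  ⟨branch taken⟩
[4] and  $2, $4, $0  →  {$0:0, $1:0, $2:0, $3:0, $4:0}
[12] or   $4, $0, $0  →  {$0:0, $1:0, $2:0, $3:0, $4:0}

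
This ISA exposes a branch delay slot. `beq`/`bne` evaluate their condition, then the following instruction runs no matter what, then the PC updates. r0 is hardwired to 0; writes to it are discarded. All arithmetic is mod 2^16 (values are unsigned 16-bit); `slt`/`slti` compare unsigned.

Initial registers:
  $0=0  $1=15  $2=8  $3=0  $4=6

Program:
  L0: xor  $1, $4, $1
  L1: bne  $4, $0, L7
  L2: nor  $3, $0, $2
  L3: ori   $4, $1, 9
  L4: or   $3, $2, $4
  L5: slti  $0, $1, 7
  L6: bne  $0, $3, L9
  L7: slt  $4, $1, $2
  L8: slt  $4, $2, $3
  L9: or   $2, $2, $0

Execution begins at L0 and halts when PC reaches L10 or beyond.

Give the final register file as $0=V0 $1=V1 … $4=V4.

PC=0  xor  $1, $4, $1        | $0=0 $1=9 $2=8 $3=0 $4=6
PC=1  bne  $4, $0, L7        | $0=0 $1=9 $2=8 $3=0 $4=6  [TAKEN]
PC=2  nor  $3, $0, $2        | $0=0 $1=9 $2=8 $3=65527 $4=6
PC=7  slt  $4, $1, $2        | $0=0 $1=9 $2=8 $3=65527 $4=0
PC=8  slt  $4, $2, $3        | $0=0 $1=9 $2=8 $3=65527 $4=1
PC=9  or   $2, $2, $0        | $0=0 $1=9 $2=8 $3=65527 $4=1

$0=0 $1=9 $2=8 $3=65527 $4=1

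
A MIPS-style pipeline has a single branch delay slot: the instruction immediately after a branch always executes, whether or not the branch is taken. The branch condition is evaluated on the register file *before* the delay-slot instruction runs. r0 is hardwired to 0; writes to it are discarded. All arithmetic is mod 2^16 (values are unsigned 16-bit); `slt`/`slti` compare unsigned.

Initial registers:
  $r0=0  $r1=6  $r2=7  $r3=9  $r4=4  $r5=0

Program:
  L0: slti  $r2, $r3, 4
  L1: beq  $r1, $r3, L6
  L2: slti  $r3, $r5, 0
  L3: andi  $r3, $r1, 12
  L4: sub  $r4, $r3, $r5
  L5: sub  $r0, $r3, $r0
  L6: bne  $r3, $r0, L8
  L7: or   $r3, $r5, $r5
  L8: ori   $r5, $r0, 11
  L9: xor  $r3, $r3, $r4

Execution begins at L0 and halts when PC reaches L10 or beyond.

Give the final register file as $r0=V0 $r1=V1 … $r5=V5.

#0 slti  $r2, $r3, 4 ; 0/6/0/9/4/0
#1 beq  $r1, $r3, L6 ; 0/6/0/9/4/0 ; →fallthru
#2 slti  $r3, $r5, 0 ; 0/6/0/0/4/0
#3 andi  $r3, $r1, 12 ; 0/6/0/4/4/0
#4 sub  $r4, $r3, $r5 ; 0/6/0/4/4/0
#5 sub  $r0, $r3, $r0 ; 0/6/0/4/4/0
#6 bne  $r3, $r0, L8 ; 0/6/0/4/4/0 ; →target
#7 or   $r3, $r5, $r5 ; 0/6/0/0/4/0
#8 ori   $r5, $r0, 11 ; 0/6/0/0/4/11
#9 xor  $r3, $r3, $r4 ; 0/6/0/4/4/11

$r0=0 $r1=6 $r2=0 $r3=4 $r4=4 $r5=11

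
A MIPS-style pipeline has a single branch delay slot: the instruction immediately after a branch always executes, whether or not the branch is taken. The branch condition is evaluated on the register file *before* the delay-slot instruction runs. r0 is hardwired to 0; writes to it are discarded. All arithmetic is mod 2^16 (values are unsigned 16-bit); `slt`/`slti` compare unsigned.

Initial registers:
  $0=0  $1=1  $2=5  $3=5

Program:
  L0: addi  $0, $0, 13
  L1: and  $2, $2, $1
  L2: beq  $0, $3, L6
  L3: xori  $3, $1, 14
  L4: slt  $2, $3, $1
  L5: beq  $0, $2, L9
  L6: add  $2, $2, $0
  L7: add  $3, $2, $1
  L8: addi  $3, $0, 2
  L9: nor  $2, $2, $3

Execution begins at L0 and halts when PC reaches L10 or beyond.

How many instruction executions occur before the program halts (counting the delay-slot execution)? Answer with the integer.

8

  step pc=0: addi  $0, $0, 13  regs=(0,1,5,5)
  step pc=1: and  $2, $2, $1  regs=(0,1,1,5)
  step pc=2: beq  $0, $3, L6  cond=F  regs=(0,1,1,5)
  step pc=3: xori  $3, $1, 14  regs=(0,1,1,15)
  step pc=4: slt  $2, $3, $1  regs=(0,1,0,15)
  step pc=5: beq  $0, $2, L9  cond=T  regs=(0,1,0,15)
  step pc=6: add  $2, $2, $0  regs=(0,1,0,15)
  step pc=9: nor  $2, $2, $3  regs=(0,1,65520,15)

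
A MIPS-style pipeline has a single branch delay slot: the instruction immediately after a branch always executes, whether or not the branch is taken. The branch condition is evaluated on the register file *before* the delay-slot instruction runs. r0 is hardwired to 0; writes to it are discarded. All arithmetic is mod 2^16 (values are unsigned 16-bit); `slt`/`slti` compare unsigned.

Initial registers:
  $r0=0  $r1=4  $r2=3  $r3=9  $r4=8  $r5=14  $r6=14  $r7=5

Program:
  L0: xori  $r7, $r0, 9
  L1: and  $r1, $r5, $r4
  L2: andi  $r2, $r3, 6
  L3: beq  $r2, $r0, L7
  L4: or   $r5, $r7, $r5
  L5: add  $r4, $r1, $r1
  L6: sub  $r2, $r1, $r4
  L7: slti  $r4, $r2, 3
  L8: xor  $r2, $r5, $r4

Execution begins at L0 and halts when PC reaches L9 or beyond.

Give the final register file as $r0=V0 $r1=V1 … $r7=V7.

PC=0  xori  $r7, $r0, 9      | $r0=0 $r1=4 $r2=3 $r3=9 $r4=8 $r5=14 $r6=14 $r7=9
PC=1  and  $r1, $r5, $r4     | $r0=0 $r1=8 $r2=3 $r3=9 $r4=8 $r5=14 $r6=14 $r7=9
PC=2  andi  $r2, $r3, 6      | $r0=0 $r1=8 $r2=0 $r3=9 $r4=8 $r5=14 $r6=14 $r7=9
PC=3  beq  $r2, $r0, L7      | $r0=0 $r1=8 $r2=0 $r3=9 $r4=8 $r5=14 $r6=14 $r7=9  [TAKEN]
PC=4  or   $r5, $r7, $r5     | $r0=0 $r1=8 $r2=0 $r3=9 $r4=8 $r5=15 $r6=14 $r7=9
PC=7  slti  $r4, $r2, 3      | $r0=0 $r1=8 $r2=0 $r3=9 $r4=1 $r5=15 $r6=14 $r7=9
PC=8  xor  $r2, $r5, $r4     | $r0=0 $r1=8 $r2=14 $r3=9 $r4=1 $r5=15 $r6=14 $r7=9

$r0=0 $r1=8 $r2=14 $r3=9 $r4=1 $r5=15 $r6=14 $r7=9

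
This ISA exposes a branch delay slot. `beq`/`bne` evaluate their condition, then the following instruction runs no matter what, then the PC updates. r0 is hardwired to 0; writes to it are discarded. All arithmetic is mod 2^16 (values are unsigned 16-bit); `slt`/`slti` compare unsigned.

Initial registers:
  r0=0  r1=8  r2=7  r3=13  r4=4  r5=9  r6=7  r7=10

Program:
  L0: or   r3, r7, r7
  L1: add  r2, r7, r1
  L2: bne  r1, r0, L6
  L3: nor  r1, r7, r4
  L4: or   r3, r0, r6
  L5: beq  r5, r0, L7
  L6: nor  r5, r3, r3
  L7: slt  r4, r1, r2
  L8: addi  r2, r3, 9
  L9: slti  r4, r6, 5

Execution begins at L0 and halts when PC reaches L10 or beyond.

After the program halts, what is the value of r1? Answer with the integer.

#0 or   r3, r7, r7 ; 0/8/7/10/4/9/7/10
#1 add  r2, r7, r1 ; 0/8/18/10/4/9/7/10
#2 bne  r1, r0, L6 ; 0/8/18/10/4/9/7/10 ; →target
#3 nor  r1, r7, r4 ; 0/65521/18/10/4/9/7/10
#6 nor  r5, r3, r3 ; 0/65521/18/10/4/65525/7/10
#7 slt  r4, r1, r2 ; 0/65521/18/10/0/65525/7/10
#8 addi  r2, r3, 9 ; 0/65521/19/10/0/65525/7/10
#9 slti  r4, r6, 5 ; 0/65521/19/10/0/65525/7/10

65521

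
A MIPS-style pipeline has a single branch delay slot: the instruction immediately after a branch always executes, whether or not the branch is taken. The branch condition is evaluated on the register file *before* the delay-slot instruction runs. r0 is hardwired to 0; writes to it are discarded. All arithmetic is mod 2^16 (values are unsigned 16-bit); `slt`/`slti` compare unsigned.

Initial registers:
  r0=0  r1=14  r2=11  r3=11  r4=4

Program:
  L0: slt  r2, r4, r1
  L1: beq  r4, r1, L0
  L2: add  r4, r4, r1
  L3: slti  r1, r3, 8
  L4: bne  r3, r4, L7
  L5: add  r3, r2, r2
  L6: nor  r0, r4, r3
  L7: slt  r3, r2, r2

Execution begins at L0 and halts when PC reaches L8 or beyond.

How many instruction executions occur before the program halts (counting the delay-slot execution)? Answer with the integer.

7

#0 slt  r2, r4, r1 ; 0/14/1/11/4
#1 beq  r4, r1, L0 ; 0/14/1/11/4 ; →fallthru
#2 add  r4, r4, r1 ; 0/14/1/11/18
#3 slti  r1, r3, 8 ; 0/0/1/11/18
#4 bne  r3, r4, L7 ; 0/0/1/11/18 ; →target
#5 add  r3, r2, r2 ; 0/0/1/2/18
#7 slt  r3, r2, r2 ; 0/0/1/0/18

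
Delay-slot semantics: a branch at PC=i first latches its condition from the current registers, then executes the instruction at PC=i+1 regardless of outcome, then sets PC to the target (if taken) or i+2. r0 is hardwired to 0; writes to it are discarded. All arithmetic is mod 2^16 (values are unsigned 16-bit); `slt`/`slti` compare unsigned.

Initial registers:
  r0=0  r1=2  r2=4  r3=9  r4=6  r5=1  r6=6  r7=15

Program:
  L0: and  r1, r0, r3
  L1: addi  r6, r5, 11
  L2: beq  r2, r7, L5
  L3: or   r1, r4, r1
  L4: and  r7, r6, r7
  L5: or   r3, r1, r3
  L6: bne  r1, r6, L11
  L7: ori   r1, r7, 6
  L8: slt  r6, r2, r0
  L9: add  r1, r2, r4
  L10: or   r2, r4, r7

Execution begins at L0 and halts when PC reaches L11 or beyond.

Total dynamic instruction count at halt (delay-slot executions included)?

PC=0  and  r1, r0, r3        | r0=0 r1=0 r2=4 r3=9 r4=6 r5=1 r6=6 r7=15
PC=1  addi  r6, r5, 11       | r0=0 r1=0 r2=4 r3=9 r4=6 r5=1 r6=12 r7=15
PC=2  beq  r2, r7, L5        | r0=0 r1=0 r2=4 r3=9 r4=6 r5=1 r6=12 r7=15  [not taken]
PC=3  or   r1, r4, r1        | r0=0 r1=6 r2=4 r3=9 r4=6 r5=1 r6=12 r7=15
PC=4  and  r7, r6, r7        | r0=0 r1=6 r2=4 r3=9 r4=6 r5=1 r6=12 r7=12
PC=5  or   r3, r1, r3        | r0=0 r1=6 r2=4 r3=15 r4=6 r5=1 r6=12 r7=12
PC=6  bne  r1, r6, L11       | r0=0 r1=6 r2=4 r3=15 r4=6 r5=1 r6=12 r7=12  [TAKEN]
PC=7  ori   r1, r7, 6        | r0=0 r1=14 r2=4 r3=15 r4=6 r5=1 r6=12 r7=12

8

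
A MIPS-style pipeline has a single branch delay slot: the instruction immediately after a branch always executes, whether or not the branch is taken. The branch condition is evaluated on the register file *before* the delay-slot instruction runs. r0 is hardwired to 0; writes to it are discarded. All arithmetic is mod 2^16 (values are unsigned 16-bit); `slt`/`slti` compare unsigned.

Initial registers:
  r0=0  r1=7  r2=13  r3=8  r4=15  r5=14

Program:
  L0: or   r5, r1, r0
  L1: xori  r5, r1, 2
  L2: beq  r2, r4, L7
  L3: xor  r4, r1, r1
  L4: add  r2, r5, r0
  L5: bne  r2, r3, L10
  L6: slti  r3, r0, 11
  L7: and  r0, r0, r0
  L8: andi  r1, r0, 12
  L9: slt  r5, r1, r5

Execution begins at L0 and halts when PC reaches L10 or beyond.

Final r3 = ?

#0 or   r5, r1, r0 ; 0/7/13/8/15/7
#1 xori  r5, r1, 2 ; 0/7/13/8/15/5
#2 beq  r2, r4, L7 ; 0/7/13/8/15/5 ; →fallthru
#3 xor  r4, r1, r1 ; 0/7/13/8/0/5
#4 add  r2, r5, r0 ; 0/7/5/8/0/5
#5 bne  r2, r3, L10 ; 0/7/5/8/0/5 ; →target
#6 slti  r3, r0, 11 ; 0/7/5/1/0/5

1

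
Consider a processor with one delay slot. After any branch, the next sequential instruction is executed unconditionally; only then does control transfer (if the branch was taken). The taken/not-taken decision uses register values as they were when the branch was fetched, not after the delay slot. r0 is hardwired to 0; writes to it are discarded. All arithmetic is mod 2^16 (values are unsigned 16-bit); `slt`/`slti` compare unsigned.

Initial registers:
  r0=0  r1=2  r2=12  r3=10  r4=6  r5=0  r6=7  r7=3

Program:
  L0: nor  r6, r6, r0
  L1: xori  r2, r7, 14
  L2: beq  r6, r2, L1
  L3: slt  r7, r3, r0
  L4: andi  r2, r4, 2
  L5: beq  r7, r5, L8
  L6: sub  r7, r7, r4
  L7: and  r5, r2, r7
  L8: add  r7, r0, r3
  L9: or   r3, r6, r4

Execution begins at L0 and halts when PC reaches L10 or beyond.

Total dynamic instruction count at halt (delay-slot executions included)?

PC=0  nor  r6, r6, r0        | r0=0 r1=2 r2=12 r3=10 r4=6 r5=0 r6=65528 r7=3
PC=1  xori  r2, r7, 14       | r0=0 r1=2 r2=13 r3=10 r4=6 r5=0 r6=65528 r7=3
PC=2  beq  r6, r2, L1        | r0=0 r1=2 r2=13 r3=10 r4=6 r5=0 r6=65528 r7=3  [not taken]
PC=3  slt  r7, r3, r0        | r0=0 r1=2 r2=13 r3=10 r4=6 r5=0 r6=65528 r7=0
PC=4  andi  r2, r4, 2        | r0=0 r1=2 r2=2 r3=10 r4=6 r5=0 r6=65528 r7=0
PC=5  beq  r7, r5, L8        | r0=0 r1=2 r2=2 r3=10 r4=6 r5=0 r6=65528 r7=0  [TAKEN]
PC=6  sub  r7, r7, r4        | r0=0 r1=2 r2=2 r3=10 r4=6 r5=0 r6=65528 r7=65530
PC=8  add  r7, r0, r3        | r0=0 r1=2 r2=2 r3=10 r4=6 r5=0 r6=65528 r7=10
PC=9  or   r3, r6, r4        | r0=0 r1=2 r2=2 r3=65534 r4=6 r5=0 r6=65528 r7=10

9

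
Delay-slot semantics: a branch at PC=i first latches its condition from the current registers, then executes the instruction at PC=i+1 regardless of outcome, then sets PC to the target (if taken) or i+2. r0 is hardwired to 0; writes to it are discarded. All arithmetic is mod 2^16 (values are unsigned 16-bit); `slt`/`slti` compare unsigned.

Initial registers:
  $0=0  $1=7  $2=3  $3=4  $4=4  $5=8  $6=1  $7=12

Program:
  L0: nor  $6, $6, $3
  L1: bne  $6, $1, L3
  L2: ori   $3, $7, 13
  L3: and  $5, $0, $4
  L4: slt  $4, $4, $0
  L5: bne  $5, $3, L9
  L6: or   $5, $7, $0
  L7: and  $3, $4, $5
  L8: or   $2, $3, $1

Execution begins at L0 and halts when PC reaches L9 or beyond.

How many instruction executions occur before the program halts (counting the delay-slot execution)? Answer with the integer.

7

[0] nor  $6, $6, $3  →  {$0:0, $1:7, $2:3, $3:4, $4:4, $5:8, $6:65530, $7:12}
[1] bne  $6, $1, L3  →  {$0:0, $1:7, $2:3, $3:4, $4:4, $5:8, $6:65530, $7:12}  ⟨branch taken⟩
[2] ori   $3, $7, 13  →  {$0:0, $1:7, $2:3, $3:13, $4:4, $5:8, $6:65530, $7:12}
[3] and  $5, $0, $4  →  {$0:0, $1:7, $2:3, $3:13, $4:4, $5:0, $6:65530, $7:12}
[4] slt  $4, $4, $0  →  {$0:0, $1:7, $2:3, $3:13, $4:0, $5:0, $6:65530, $7:12}
[5] bne  $5, $3, L9  →  {$0:0, $1:7, $2:3, $3:13, $4:0, $5:0, $6:65530, $7:12}  ⟨branch taken⟩
[6] or   $5, $7, $0  →  {$0:0, $1:7, $2:3, $3:13, $4:0, $5:12, $6:65530, $7:12}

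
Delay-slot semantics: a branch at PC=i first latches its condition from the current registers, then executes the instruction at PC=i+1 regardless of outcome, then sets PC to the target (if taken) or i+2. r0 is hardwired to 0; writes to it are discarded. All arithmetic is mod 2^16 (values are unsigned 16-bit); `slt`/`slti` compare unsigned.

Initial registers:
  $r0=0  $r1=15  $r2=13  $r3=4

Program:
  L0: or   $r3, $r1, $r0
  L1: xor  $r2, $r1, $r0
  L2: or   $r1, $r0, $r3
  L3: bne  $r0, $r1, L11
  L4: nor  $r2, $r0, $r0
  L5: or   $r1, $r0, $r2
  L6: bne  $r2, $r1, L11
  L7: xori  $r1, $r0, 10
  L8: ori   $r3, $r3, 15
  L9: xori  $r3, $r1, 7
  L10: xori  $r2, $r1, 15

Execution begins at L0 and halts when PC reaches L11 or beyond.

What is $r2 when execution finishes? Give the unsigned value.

65535

PC=0  or   $r3, $r1, $r0     | $r0=0 $r1=15 $r2=13 $r3=15
PC=1  xor  $r2, $r1, $r0     | $r0=0 $r1=15 $r2=15 $r3=15
PC=2  or   $r1, $r0, $r3     | $r0=0 $r1=15 $r2=15 $r3=15
PC=3  bne  $r0, $r1, L11     | $r0=0 $r1=15 $r2=15 $r3=15  [TAKEN]
PC=4  nor  $r2, $r0, $r0     | $r0=0 $r1=15 $r2=65535 $r3=15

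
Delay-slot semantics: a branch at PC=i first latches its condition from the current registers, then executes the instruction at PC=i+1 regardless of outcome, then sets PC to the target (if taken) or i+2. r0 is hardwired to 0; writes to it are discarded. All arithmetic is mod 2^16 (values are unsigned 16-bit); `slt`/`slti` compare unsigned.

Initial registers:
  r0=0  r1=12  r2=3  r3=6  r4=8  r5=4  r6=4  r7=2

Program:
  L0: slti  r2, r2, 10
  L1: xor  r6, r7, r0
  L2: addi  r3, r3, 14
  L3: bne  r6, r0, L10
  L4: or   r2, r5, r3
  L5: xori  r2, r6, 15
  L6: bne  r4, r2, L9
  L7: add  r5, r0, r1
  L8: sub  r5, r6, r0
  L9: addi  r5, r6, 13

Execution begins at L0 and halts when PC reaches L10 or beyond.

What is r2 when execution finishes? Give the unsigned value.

20

[0] slti  r2, r2, 10  →  {r0:0, r1:12, r2:1, r3:6, r4:8, r5:4, r6:4, r7:2}
[1] xor  r6, r7, r0  →  {r0:0, r1:12, r2:1, r3:6, r4:8, r5:4, r6:2, r7:2}
[2] addi  r3, r3, 14  →  {r0:0, r1:12, r2:1, r3:20, r4:8, r5:4, r6:2, r7:2}
[3] bne  r6, r0, L10  →  {r0:0, r1:12, r2:1, r3:20, r4:8, r5:4, r6:2, r7:2}  ⟨branch taken⟩
[4] or   r2, r5, r3  →  {r0:0, r1:12, r2:20, r3:20, r4:8, r5:4, r6:2, r7:2}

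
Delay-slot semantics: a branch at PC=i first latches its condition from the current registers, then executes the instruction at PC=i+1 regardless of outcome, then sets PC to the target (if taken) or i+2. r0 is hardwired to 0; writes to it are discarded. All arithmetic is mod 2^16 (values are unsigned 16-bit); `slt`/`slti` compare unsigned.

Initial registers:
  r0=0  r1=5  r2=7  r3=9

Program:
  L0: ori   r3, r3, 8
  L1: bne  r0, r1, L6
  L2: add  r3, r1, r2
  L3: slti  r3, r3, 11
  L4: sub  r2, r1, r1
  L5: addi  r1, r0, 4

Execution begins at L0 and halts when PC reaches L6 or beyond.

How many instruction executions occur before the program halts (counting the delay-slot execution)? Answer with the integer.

PC=0  ori   r3, r3, 8        | r0=0 r1=5 r2=7 r3=9
PC=1  bne  r0, r1, L6        | r0=0 r1=5 r2=7 r3=9  [TAKEN]
PC=2  add  r3, r1, r2        | r0=0 r1=5 r2=7 r3=12

3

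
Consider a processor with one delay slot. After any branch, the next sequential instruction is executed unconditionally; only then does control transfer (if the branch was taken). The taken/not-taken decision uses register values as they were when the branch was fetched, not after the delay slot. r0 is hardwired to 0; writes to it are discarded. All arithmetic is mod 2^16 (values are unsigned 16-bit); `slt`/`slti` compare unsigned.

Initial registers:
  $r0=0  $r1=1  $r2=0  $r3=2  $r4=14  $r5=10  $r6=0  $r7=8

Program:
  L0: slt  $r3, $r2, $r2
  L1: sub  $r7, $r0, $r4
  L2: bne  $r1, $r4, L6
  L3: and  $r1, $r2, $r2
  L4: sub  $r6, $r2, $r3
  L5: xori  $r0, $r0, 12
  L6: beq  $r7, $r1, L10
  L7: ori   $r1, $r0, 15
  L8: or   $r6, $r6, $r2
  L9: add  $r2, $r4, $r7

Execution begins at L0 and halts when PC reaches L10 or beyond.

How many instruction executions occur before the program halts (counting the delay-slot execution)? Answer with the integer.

8

PC=0  slt  $r3, $r2, $r2     | $r0=0 $r1=1 $r2=0 $r3=0 $r4=14 $r5=10 $r6=0 $r7=8
PC=1  sub  $r7, $r0, $r4     | $r0=0 $r1=1 $r2=0 $r3=0 $r4=14 $r5=10 $r6=0 $r7=65522
PC=2  bne  $r1, $r4, L6      | $r0=0 $r1=1 $r2=0 $r3=0 $r4=14 $r5=10 $r6=0 $r7=65522  [TAKEN]
PC=3  and  $r1, $r2, $r2     | $r0=0 $r1=0 $r2=0 $r3=0 $r4=14 $r5=10 $r6=0 $r7=65522
PC=6  beq  $r7, $r1, L10     | $r0=0 $r1=0 $r2=0 $r3=0 $r4=14 $r5=10 $r6=0 $r7=65522  [not taken]
PC=7  ori   $r1, $r0, 15     | $r0=0 $r1=15 $r2=0 $r3=0 $r4=14 $r5=10 $r6=0 $r7=65522
PC=8  or   $r6, $r6, $r2     | $r0=0 $r1=15 $r2=0 $r3=0 $r4=14 $r5=10 $r6=0 $r7=65522
PC=9  add  $r2, $r4, $r7     | $r0=0 $r1=15 $r2=0 $r3=0 $r4=14 $r5=10 $r6=0 $r7=65522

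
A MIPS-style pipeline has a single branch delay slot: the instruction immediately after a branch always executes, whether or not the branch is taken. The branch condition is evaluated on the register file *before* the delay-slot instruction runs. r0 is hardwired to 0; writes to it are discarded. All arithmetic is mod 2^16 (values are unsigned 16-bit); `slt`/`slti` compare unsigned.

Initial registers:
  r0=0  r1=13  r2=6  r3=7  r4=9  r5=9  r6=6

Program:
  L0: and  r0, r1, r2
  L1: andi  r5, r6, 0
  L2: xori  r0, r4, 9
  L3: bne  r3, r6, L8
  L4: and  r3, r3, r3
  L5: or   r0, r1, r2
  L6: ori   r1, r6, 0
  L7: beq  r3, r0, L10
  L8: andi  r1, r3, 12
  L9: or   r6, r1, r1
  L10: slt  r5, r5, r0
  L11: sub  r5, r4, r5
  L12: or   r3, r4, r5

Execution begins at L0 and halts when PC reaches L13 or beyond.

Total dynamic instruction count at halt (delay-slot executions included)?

10

  step pc=0: and  r0, r1, r2  regs=(0,13,6,7,9,9,6)
  step pc=1: andi  r5, r6, 0  regs=(0,13,6,7,9,0,6)
  step pc=2: xori  r0, r4, 9  regs=(0,13,6,7,9,0,6)
  step pc=3: bne  r3, r6, L8  cond=T  regs=(0,13,6,7,9,0,6)
  step pc=4: and  r3, r3, r3  regs=(0,13,6,7,9,0,6)
  step pc=8: andi  r1, r3, 12  regs=(0,4,6,7,9,0,6)
  step pc=9: or   r6, r1, r1  regs=(0,4,6,7,9,0,4)
  step pc=10: slt  r5, r5, r0  regs=(0,4,6,7,9,0,4)
  step pc=11: sub  r5, r4, r5  regs=(0,4,6,7,9,9,4)
  step pc=12: or   r3, r4, r5  regs=(0,4,6,9,9,9,4)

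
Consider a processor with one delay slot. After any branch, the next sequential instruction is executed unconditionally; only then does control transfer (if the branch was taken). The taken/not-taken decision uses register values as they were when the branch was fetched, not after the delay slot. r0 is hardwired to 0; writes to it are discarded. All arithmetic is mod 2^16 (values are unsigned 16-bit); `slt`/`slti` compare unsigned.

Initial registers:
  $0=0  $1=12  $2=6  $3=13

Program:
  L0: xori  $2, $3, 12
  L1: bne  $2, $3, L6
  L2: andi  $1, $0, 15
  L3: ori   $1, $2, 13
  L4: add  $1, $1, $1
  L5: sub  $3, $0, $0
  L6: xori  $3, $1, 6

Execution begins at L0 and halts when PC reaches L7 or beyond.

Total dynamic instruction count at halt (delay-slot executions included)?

4

  step pc=0: xori  $2, $3, 12  regs=(0,12,1,13)
  step pc=1: bne  $2, $3, L6  cond=T  regs=(0,12,1,13)
  step pc=2: andi  $1, $0, 15  regs=(0,0,1,13)
  step pc=6: xori  $3, $1, 6  regs=(0,0,1,6)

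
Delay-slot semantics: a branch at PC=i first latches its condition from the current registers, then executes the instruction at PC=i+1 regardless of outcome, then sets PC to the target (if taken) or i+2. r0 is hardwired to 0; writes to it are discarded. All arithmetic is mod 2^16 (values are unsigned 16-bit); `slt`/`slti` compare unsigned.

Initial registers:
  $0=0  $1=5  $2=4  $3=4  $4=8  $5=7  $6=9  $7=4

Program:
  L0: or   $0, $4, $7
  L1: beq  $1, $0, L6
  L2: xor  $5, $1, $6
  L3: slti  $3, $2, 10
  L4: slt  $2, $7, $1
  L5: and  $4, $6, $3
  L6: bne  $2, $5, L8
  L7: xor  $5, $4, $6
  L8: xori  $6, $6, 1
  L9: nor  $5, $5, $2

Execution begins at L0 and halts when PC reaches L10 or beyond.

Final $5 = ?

65526

PC=0  or   $0, $4, $7        | $0=0 $1=5 $2=4 $3=4 $4=8 $5=7 $6=9 $7=4
PC=1  beq  $1, $0, L6        | $0=0 $1=5 $2=4 $3=4 $4=8 $5=7 $6=9 $7=4  [not taken]
PC=2  xor  $5, $1, $6        | $0=0 $1=5 $2=4 $3=4 $4=8 $5=12 $6=9 $7=4
PC=3  slti  $3, $2, 10       | $0=0 $1=5 $2=4 $3=1 $4=8 $5=12 $6=9 $7=4
PC=4  slt  $2, $7, $1        | $0=0 $1=5 $2=1 $3=1 $4=8 $5=12 $6=9 $7=4
PC=5  and  $4, $6, $3        | $0=0 $1=5 $2=1 $3=1 $4=1 $5=12 $6=9 $7=4
PC=6  bne  $2, $5, L8        | $0=0 $1=5 $2=1 $3=1 $4=1 $5=12 $6=9 $7=4  [TAKEN]
PC=7  xor  $5, $4, $6        | $0=0 $1=5 $2=1 $3=1 $4=1 $5=8 $6=9 $7=4
PC=8  xori  $6, $6, 1        | $0=0 $1=5 $2=1 $3=1 $4=1 $5=8 $6=8 $7=4
PC=9  nor  $5, $5, $2        | $0=0 $1=5 $2=1 $3=1 $4=1 $5=65526 $6=8 $7=4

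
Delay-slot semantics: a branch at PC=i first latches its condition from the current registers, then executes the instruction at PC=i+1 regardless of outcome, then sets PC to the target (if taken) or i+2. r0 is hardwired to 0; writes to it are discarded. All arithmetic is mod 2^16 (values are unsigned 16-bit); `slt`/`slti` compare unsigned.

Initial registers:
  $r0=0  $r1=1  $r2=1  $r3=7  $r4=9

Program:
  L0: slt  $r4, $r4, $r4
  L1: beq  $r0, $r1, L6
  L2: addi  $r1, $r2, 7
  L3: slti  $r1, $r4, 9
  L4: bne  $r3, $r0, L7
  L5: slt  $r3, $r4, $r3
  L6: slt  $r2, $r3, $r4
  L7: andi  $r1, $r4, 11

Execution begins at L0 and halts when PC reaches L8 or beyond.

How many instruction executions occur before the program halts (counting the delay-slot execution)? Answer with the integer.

[0] slt  $r4, $r4, $r4  →  {$r0:0, $r1:1, $r2:1, $r3:7, $r4:0}
[1] beq  $r0, $r1, L6  →  {$r0:0, $r1:1, $r2:1, $r3:7, $r4:0}  ⟨branch fallthrough⟩
[2] addi  $r1, $r2, 7  →  {$r0:0, $r1:8, $r2:1, $r3:7, $r4:0}
[3] slti  $r1, $r4, 9  →  {$r0:0, $r1:1, $r2:1, $r3:7, $r4:0}
[4] bne  $r3, $r0, L7  →  {$r0:0, $r1:1, $r2:1, $r3:7, $r4:0}  ⟨branch taken⟩
[5] slt  $r3, $r4, $r3  →  {$r0:0, $r1:1, $r2:1, $r3:1, $r4:0}
[7] andi  $r1, $r4, 11  →  {$r0:0, $r1:0, $r2:1, $r3:1, $r4:0}

7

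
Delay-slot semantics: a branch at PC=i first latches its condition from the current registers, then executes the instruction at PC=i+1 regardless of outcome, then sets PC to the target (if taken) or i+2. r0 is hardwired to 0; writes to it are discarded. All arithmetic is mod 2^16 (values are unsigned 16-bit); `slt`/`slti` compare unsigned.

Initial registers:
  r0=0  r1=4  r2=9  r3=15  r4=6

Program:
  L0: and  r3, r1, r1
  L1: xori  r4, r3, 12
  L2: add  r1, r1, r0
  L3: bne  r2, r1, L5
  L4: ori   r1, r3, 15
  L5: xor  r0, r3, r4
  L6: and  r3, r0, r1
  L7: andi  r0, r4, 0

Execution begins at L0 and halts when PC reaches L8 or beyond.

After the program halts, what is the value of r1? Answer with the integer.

PC=0  and  r3, r1, r1        | r0=0 r1=4 r2=9 r3=4 r4=6
PC=1  xori  r4, r3, 12       | r0=0 r1=4 r2=9 r3=4 r4=8
PC=2  add  r1, r1, r0        | r0=0 r1=4 r2=9 r3=4 r4=8
PC=3  bne  r2, r1, L5        | r0=0 r1=4 r2=9 r3=4 r4=8  [TAKEN]
PC=4  ori   r1, r3, 15       | r0=0 r1=15 r2=9 r3=4 r4=8
PC=5  xor  r0, r3, r4        | r0=0 r1=15 r2=9 r3=4 r4=8
PC=6  and  r3, r0, r1        | r0=0 r1=15 r2=9 r3=0 r4=8
PC=7  andi  r0, r4, 0        | r0=0 r1=15 r2=9 r3=0 r4=8

15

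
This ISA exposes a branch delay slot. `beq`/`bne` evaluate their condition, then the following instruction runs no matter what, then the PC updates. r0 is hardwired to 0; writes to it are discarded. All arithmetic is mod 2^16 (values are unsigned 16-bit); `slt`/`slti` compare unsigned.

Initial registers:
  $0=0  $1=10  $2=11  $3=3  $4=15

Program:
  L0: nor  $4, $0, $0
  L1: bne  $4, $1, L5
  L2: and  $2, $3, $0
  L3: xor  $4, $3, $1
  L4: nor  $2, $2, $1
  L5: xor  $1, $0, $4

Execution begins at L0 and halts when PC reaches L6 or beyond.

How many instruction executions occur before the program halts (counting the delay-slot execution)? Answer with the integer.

4

[0] nor  $4, $0, $0  →  {$0:0, $1:10, $2:11, $3:3, $4:65535}
[1] bne  $4, $1, L5  →  {$0:0, $1:10, $2:11, $3:3, $4:65535}  ⟨branch taken⟩
[2] and  $2, $3, $0  →  {$0:0, $1:10, $2:0, $3:3, $4:65535}
[5] xor  $1, $0, $4  →  {$0:0, $1:65535, $2:0, $3:3, $4:65535}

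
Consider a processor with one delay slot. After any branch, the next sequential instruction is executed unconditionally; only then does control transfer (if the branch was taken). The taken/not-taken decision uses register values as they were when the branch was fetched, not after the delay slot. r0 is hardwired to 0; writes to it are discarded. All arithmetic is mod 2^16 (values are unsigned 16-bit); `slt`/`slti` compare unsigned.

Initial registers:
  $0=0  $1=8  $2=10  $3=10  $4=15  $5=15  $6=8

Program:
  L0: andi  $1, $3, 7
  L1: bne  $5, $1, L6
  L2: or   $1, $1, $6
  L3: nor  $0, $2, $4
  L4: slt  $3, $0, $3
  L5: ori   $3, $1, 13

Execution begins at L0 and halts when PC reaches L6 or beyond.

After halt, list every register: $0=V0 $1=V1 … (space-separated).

#0 andi  $1, $3, 7 ; 0/2/10/10/15/15/8
#1 bne  $5, $1, L6 ; 0/2/10/10/15/15/8 ; →target
#2 or   $1, $1, $6 ; 0/10/10/10/15/15/8

$0=0 $1=10 $2=10 $3=10 $4=15 $5=15 $6=8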